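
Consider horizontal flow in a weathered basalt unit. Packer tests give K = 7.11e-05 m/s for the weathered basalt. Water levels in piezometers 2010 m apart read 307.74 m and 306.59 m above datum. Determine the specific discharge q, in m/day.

Convert K: 7.11e-05 m/s × 86400 = 6.143 m/day.
Hydraulic gradient i = (307.74 − 306.59) / 2010 = 1.15 / 2010 = 0.0005721.
Specific discharge q = K · i = 6.143 × 0.0005721 = 0.003515 m/day.

0.00351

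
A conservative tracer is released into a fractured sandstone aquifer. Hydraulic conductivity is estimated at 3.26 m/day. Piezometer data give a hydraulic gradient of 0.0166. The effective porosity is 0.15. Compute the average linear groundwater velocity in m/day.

Hydraulic gradient i = 0.0166.
Darcy flux q = K · i = 3.260 × 0.01660 = 0.05412 m/day.
Seepage velocity v = q / n_e = 0.05412 / 0.15 = 0.3608 m/day.

0.361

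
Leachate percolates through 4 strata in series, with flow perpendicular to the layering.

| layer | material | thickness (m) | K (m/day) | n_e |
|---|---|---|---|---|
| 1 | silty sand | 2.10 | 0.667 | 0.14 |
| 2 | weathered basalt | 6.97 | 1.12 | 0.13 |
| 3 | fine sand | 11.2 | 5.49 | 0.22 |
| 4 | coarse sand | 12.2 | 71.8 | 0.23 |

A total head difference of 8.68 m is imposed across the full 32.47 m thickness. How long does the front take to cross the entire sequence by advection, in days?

8.63

With flow normal to the layers, continuity requires the same specific discharge q through every layer.
Σ(b_i/K_i) = 2.10/0.667 + 6.97/1.12 + 11.2/5.49 + 12.2/71.8 = 11.58 d.
q = Δh / Σ(b_i/K_i) = 8.68 / 11.58 = 0.7495 m/day.
In each layer the seepage velocity is v_i = q/n_i, so the layer transit time is t_i = b_i·n_i / q:
  layer 1 (silty sand): t_1 = 2.10 × 0.14 / 0.7495 = 0.3923 d
  layer 2 (weathered basalt): t_2 = 6.97 × 0.13 / 0.7495 = 1.209 d
  layer 3 (fine sand): t_3 = 11.2 × 0.22 / 0.7495 = 3.288 d
  layer 4 (coarse sand): t_4 = 12.2 × 0.23 / 0.7495 = 3.744 d
Total t = Σ t_i = 8.633 days.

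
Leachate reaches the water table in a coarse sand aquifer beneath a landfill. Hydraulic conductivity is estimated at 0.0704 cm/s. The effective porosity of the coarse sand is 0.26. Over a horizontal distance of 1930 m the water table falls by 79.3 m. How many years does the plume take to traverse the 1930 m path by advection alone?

Convert K: 0.0704 cm/s × 864 = 60.83 m/day.
Hydraulic gradient i = Δh / L = 79.3 / 1930 = 0.04109.
Darcy flux q = K · i = 60.83 × 0.04109 = 2.499 m/day.
Seepage velocity v = q / n_e = 2.499 / 0.26 = 9.612 m/day.
Travel time t = L / v = 1930 / 9.612 = 200.8 days = 0.5497 years.

0.550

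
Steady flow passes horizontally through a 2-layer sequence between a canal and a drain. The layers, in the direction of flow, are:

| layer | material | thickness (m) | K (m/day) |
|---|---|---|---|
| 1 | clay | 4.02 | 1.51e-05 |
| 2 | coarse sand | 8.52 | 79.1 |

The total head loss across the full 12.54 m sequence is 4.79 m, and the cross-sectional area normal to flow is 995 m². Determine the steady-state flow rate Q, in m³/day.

0.0179

Flow is perpendicular to layering, so the layers act in series and the equivalent K is the thickness-weighted harmonic mean.
Total thickness L = 4.02 + 8.52 = 12.54 m.
Σ(b_i/K_i) = 4.02/1.51e-05 + 8.52/79.1 = 2.662e+05 d.
K_eq = L / Σ(b_i/K_i) = 12.54 / 2.662e+05 = 4.710e-05 m/day.
Q = K_eq · A · (Δh/L) = 4.710e-05 × 995 × (4.79/12.54) = 0.01790 m³/day.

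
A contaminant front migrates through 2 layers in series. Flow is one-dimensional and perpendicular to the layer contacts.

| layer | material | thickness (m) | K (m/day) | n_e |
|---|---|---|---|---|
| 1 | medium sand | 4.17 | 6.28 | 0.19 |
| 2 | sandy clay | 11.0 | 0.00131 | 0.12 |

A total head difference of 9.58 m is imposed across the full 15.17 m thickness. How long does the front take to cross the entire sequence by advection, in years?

With flow normal to the layers, continuity requires the same specific discharge q through every layer.
Σ(b_i/K_i) = 4.17/6.28 + 11.0/0.00131 = 8398 d.
q = Δh / Σ(b_i/K_i) = 9.58 / 8398 = 0.001141 m/day.
In each layer the seepage velocity is v_i = q/n_i, so the layer transit time is t_i = b_i·n_i / q:
  layer 1 (medium sand): t_1 = 4.17 × 0.19 / 0.001141 = 694.5 d
  layer 2 (sandy clay): t_2 = 11.0 × 0.12 / 0.001141 = 1157 d
Total t = Σ t_i = 1852 days = 5.069 years.

5.07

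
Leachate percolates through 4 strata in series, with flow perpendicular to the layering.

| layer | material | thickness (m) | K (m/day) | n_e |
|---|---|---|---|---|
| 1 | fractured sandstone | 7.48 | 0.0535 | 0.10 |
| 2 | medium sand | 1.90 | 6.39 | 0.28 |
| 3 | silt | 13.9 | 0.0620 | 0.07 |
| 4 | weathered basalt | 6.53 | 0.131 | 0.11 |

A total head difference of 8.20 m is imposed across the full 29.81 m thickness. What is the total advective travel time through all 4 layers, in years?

With flow normal to the layers, continuity requires the same specific discharge q through every layer.
Σ(b_i/K_i) = 7.48/0.0535 + 1.90/6.39 + 13.9/0.0620 + 6.53/0.131 = 414.2 d.
q = Δh / Σ(b_i/K_i) = 8.20 / 414.2 = 0.01980 m/day.
In each layer the seepage velocity is v_i = q/n_i, so the layer transit time is t_i = b_i·n_i / q:
  layer 1 (fractured sandstone): t_1 = 7.48 × 0.10 / 0.01980 = 37.78 d
  layer 2 (medium sand): t_2 = 1.90 × 0.28 / 0.01980 = 26.87 d
  layer 3 (silt): t_3 = 13.9 × 0.07 / 0.01980 = 49.14 d
  layer 4 (weathered basalt): t_4 = 6.53 × 0.11 / 0.01980 = 36.28 d
Total t = Σ t_i = 150.1 days = 0.4109 years.

0.411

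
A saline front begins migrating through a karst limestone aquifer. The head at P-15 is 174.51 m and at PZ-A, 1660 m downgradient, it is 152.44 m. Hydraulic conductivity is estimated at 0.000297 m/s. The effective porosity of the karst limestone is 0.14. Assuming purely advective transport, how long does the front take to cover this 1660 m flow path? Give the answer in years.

1.87

Convert K: 0.000297 m/s × 86400 = 25.66 m/day.
Hydraulic gradient i = (174.51 − 152.44) / 1660 = 22.07 / 1660 = 0.01330.
Darcy flux q = K · i = 25.66 × 0.01330 = 0.3412 m/day.
Seepage velocity v = q / n_e = 0.3412 / 0.14 = 2.437 m/day.
Travel time t = L / v = 1660 / 2.437 = 681.2 days = 1.865 years.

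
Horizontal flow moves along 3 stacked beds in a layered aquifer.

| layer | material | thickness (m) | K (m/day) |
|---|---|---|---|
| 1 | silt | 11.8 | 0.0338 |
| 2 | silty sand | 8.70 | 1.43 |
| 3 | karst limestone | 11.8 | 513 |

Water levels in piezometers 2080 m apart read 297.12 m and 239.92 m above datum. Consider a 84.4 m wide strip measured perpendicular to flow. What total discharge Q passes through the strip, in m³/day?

Flow is parallel to layering, so each bed carries its own Darcy discharge and the transmissivities add.
Σ(K_i·b_i) = 0.0338×11.8 + 1.43×8.70 + 513×11.8 = 6066 m²/day.
Hydraulic gradient i = (297.12 − 239.92) / 2080 = 57.2 / 2080 = 0.02750.
Q = Σ(K_i·b_i) · W · i = 6066 × 84.4 × 0.02750 = 14080 m³/day.

14100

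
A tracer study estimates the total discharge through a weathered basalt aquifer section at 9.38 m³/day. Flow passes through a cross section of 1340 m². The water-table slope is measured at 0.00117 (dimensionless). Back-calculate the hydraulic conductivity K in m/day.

Hydraulic gradient i = 0.00117.
From Q = K·A·i, K = Q / (A·i) = 9.38 / (1340 × 0.001170) = 5.983 m/day.

5.98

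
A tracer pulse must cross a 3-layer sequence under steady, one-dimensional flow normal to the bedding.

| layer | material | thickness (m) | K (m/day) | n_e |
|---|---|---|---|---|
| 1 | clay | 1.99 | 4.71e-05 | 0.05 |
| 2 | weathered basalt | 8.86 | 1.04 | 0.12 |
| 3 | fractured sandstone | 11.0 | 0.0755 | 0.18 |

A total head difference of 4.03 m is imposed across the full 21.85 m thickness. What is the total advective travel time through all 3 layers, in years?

With flow normal to the layers, continuity requires the same specific discharge q through every layer.
Σ(b_i/K_i) = 1.99/4.71e-05 + 8.86/1.04 + 11.0/0.0755 = 42405 d.
q = Δh / Σ(b_i/K_i) = 4.03 / 42405 = 9.504e-05 m/day.
In each layer the seepage velocity is v_i = q/n_i, so the layer transit time is t_i = b_i·n_i / q:
  layer 1 (clay): t_1 = 1.99 × 0.05 / 9.504e-05 = 1047 d
  layer 2 (weathered basalt): t_2 = 8.86 × 0.12 / 9.504e-05 = 11187 d
  layer 3 (fractured sandstone): t_3 = 11.0 × 0.18 / 9.504e-05 = 20834 d
Total t = Σ t_i = 33068 days = 90.54 years.

90.5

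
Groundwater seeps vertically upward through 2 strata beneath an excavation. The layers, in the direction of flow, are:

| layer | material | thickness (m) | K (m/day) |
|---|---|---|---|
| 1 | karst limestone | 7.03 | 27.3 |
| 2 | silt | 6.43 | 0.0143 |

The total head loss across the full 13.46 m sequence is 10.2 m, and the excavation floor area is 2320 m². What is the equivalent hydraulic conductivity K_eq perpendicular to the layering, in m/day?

0.0299

Flow is perpendicular to layering, so the layers act in series and the equivalent K is the thickness-weighted harmonic mean.
Total thickness L = 7.03 + 6.43 = 13.46 m.
Σ(b_i/K_i) = 7.03/27.3 + 6.43/0.0143 = 449.9 d.
K_eq = L / Σ(b_i/K_i) = 13.46 / 449.9 = 0.02992 m/day.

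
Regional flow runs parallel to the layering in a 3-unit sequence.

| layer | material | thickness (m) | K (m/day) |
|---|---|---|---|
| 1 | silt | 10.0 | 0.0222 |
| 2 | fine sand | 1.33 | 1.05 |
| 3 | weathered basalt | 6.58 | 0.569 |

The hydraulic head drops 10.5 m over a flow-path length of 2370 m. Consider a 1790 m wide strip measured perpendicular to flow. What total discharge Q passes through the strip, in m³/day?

42.5

Flow is parallel to layering, so each bed carries its own Darcy discharge and the transmissivities add.
Σ(K_i·b_i) = 0.0222×10.0 + 1.05×1.33 + 0.569×6.58 = 5.363 m²/day.
Hydraulic gradient i = Δh / L = 10.5 / 2370 = 0.004430.
Q = Σ(K_i·b_i) · W · i = 5.363 × 1790 × 0.004430 = 42.53 m³/day.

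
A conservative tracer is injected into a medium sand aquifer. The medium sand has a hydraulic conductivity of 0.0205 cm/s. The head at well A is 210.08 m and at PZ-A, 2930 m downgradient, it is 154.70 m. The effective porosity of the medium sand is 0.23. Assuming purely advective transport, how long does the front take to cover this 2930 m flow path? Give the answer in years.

Convert K: 0.0205 cm/s × 864 = 17.71 m/day.
Hydraulic gradient i = (210.08 − 154.70) / 2930 = 55.38 / 2930 = 0.01890.
Darcy flux q = K · i = 17.71 × 0.01890 = 0.3348 m/day.
Seepage velocity v = q / n_e = 0.3348 / 0.23 = 1.456 m/day.
Travel time t = L / v = 2930 / 1.456 = 2013 days = 5.511 years.

5.51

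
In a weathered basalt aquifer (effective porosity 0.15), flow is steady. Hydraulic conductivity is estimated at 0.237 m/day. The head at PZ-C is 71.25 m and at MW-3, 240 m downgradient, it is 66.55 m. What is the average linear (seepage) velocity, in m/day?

0.0309

Hydraulic gradient i = (71.25 − 66.55) / 240 = 4.7 / 240 = 0.01958.
Darcy flux q = K · i = 0.2370 × 0.01958 = 0.004641 m/day.
Seepage velocity v = q / n_e = 0.004641 / 0.15 = 0.03094 m/day.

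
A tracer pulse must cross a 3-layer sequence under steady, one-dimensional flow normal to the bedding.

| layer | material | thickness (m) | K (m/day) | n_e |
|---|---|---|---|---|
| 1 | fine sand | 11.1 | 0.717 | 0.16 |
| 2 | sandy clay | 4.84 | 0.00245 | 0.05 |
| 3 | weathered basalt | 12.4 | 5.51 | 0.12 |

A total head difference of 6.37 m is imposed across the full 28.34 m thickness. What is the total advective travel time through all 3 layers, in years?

3.00

With flow normal to the layers, continuity requires the same specific discharge q through every layer.
Σ(b_i/K_i) = 11.1/0.717 + 4.84/0.00245 + 12.4/5.51 = 1993 d.
q = Δh / Σ(b_i/K_i) = 6.37 / 1993 = 0.003196 m/day.
In each layer the seepage velocity is v_i = q/n_i, so the layer transit time is t_i = b_i·n_i / q:
  layer 1 (fine sand): t_1 = 11.1 × 0.16 / 0.003196 = 555.7 d
  layer 2 (sandy clay): t_2 = 4.84 × 0.05 / 0.003196 = 75.72 d
  layer 3 (weathered basalt): t_3 = 12.4 × 0.12 / 0.003196 = 465.6 d
Total t = Σ t_i = 1097 days = 3.004 years.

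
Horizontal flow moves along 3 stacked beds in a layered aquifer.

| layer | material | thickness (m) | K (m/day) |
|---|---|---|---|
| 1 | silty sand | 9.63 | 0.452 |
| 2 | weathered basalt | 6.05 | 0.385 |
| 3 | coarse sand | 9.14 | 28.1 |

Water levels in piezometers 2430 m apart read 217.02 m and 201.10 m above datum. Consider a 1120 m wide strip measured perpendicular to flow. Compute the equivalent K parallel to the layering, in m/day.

10.6

Flow is parallel to layering, so each bed carries its own Darcy discharge and the transmissivities add.
Σ(K_i·b_i) = 0.452×9.63 + 0.385×6.05 + 28.1×9.14 = 263.5 m²/day.
Total thickness b = 24.82 m, so K_eq = Σ(K_i·b_i)/b = 10.62 m/day.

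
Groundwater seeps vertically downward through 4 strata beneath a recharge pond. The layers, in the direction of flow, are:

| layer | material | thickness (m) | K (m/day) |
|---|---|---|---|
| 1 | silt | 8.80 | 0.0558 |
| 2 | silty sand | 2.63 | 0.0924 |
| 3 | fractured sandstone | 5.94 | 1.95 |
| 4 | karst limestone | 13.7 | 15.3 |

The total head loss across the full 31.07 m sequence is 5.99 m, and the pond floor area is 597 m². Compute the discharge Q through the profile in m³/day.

18.8

Flow is perpendicular to layering, so the layers act in series and the equivalent K is the thickness-weighted harmonic mean.
Total thickness L = 8.80 + 2.63 + 5.94 + 13.7 = 31.07 m.
Σ(b_i/K_i) = 8.80/0.0558 + 2.63/0.0924 + 5.94/1.95 + 13.7/15.3 = 190.1 d.
K_eq = L / Σ(b_i/K_i) = 31.07 / 190.1 = 0.1634 m/day.
Q = K_eq · A · (Δh/L) = 0.1634 × 597 × (5.99/31.07) = 18.81 m³/day.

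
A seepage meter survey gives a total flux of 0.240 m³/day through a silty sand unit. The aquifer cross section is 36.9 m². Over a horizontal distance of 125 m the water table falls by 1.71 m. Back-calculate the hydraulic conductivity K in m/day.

Hydraulic gradient i = Δh / L = 1.71 / 125 = 0.01368.
From Q = K·A·i, K = Q / (A·i) = 0.240 / (36.90 × 0.01368) = 0.4754 m/day.

0.475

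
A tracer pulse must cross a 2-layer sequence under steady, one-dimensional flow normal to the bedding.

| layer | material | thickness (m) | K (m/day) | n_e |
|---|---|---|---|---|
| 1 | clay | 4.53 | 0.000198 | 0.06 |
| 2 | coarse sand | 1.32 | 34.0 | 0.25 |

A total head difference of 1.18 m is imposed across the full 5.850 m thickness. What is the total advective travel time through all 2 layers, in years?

With flow normal to the layers, continuity requires the same specific discharge q through every layer.
Σ(b_i/K_i) = 4.53/0.000198 + 1.32/34.0 = 22879 d.
q = Δh / Σ(b_i/K_i) = 1.18 / 22879 = 5.158e-05 m/day.
In each layer the seepage velocity is v_i = q/n_i, so the layer transit time is t_i = b_i·n_i / q:
  layer 1 (clay): t_1 = 4.53 × 0.06 / 5.158e-05 = 5270 d
  layer 2 (coarse sand): t_2 = 1.32 × 0.25 / 5.158e-05 = 6398 d
Total t = Σ t_i = 11668 days = 31.95 years.

31.9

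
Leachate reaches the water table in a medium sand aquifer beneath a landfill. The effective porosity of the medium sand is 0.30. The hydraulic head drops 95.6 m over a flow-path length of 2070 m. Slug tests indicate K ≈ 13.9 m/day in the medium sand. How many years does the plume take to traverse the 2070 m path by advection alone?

Hydraulic gradient i = Δh / L = 95.6 / 2070 = 0.04618.
Darcy flux q = K · i = 13.90 × 0.04618 = 0.6420 m/day.
Seepage velocity v = q / n_e = 0.6420 / 0.30 = 2.140 m/day.
Travel time t = L / v = 2070 / 2.140 = 967.4 days = 2.648 years.

2.65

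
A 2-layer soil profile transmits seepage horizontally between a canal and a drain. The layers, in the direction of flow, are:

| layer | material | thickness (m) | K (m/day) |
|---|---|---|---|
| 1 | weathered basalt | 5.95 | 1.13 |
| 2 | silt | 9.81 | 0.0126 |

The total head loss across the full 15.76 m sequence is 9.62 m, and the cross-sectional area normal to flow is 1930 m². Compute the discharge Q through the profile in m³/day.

Flow is perpendicular to layering, so the layers act in series and the equivalent K is the thickness-weighted harmonic mean.
Total thickness L = 5.95 + 9.81 = 15.76 m.
Σ(b_i/K_i) = 5.95/1.13 + 9.81/0.0126 = 783.8 d.
K_eq = L / Σ(b_i/K_i) = 15.76 / 783.8 = 0.02011 m/day.
Q = K_eq · A · (Δh/L) = 0.02011 × 1930 × (9.62/15.76) = 23.69 m³/day.

23.7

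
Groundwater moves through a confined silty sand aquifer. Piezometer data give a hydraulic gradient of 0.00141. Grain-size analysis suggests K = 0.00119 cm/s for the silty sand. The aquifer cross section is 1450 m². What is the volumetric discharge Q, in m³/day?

2.10

Convert K: 0.00119 cm/s × 864 = 1.028 m/day.
Hydraulic gradient i = 0.00141.
Darcy's law: Q = K · A · i = 1.028 × 1450 × 0.001410 = 2.102 m³/day.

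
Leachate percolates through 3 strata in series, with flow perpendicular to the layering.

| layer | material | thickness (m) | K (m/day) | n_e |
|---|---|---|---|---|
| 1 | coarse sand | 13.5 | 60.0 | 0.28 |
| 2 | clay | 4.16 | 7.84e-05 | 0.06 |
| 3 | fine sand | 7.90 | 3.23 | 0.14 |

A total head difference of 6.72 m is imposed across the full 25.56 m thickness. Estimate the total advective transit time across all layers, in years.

111

With flow normal to the layers, continuity requires the same specific discharge q through every layer.
Σ(b_i/K_i) = 13.5/60.0 + 4.16/7.84e-05 + 7.90/3.23 = 53064 d.
q = Δh / Σ(b_i/K_i) = 6.72 / 53064 = 0.0001266 m/day.
In each layer the seepage velocity is v_i = q/n_i, so the layer transit time is t_i = b_i·n_i / q:
  layer 1 (coarse sand): t_1 = 13.5 × 0.28 / 0.0001266 = 29848 d
  layer 2 (clay): t_2 = 4.16 × 0.06 / 0.0001266 = 1971 d
  layer 3 (fine sand): t_3 = 7.90 × 0.14 / 0.0001266 = 8733 d
Total t = Σ t_i = 40553 days = 111.0 years.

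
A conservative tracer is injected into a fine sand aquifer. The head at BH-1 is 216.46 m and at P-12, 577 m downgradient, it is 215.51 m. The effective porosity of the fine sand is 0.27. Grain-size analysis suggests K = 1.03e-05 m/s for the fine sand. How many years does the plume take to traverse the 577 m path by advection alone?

Convert K: 1.03e-05 m/s × 86400 = 0.8899 m/day.
Hydraulic gradient i = (216.46 − 215.51) / 577 = 0.95 / 577 = 0.001646.
Darcy flux q = K · i = 0.8899 × 0.001646 = 0.001465 m/day.
Seepage velocity v = q / n_e = 0.001465 / 0.27 = 0.005427 m/day.
Travel time t = L / v = 577 / 0.005427 = 1.063e+05 days = 291.1 years.

291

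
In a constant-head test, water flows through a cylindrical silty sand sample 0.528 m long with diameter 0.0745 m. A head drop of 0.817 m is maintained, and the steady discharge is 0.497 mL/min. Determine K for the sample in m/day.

Cross-sectional area A = π·(d/2)² = π × (0.0745/2)² = 0.004359 m².
Convert discharge: 0.497 mL/min = 8.283e-09 m³/s.
Darcy's law rearranged: K = Q·L / (A·Δh) = 8.283e-09 × 0.528 / (0.004359 × 0.817) = 1.228e-06 m/s = 0.1061 m/day.

0.106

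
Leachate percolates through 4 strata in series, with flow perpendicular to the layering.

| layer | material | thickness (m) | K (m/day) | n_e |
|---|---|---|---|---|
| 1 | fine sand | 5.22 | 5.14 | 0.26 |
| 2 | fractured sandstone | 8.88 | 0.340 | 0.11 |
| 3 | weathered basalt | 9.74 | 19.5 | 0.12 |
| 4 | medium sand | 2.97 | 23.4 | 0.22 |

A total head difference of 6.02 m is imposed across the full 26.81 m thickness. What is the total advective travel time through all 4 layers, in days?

With flow normal to the layers, continuity requires the same specific discharge q through every layer.
Σ(b_i/K_i) = 5.22/5.14 + 8.88/0.340 + 9.74/19.5 + 2.97/23.4 = 27.76 d.
q = Δh / Σ(b_i/K_i) = 6.02 / 27.76 = 0.2169 m/day.
In each layer the seepage velocity is v_i = q/n_i, so the layer transit time is t_i = b_i·n_i / q:
  layer 1 (fine sand): t_1 = 5.22 × 0.26 / 0.2169 = 6.258 d
  layer 2 (fractured sandstone): t_2 = 8.88 × 0.11 / 0.2169 = 4.504 d
  layer 3 (weathered basalt): t_3 = 9.74 × 0.12 / 0.2169 = 5.390 d
  layer 4 (medium sand): t_4 = 2.97 × 0.22 / 0.2169 = 3.013 d
Total t = Σ t_i = 19.17 days.

19.2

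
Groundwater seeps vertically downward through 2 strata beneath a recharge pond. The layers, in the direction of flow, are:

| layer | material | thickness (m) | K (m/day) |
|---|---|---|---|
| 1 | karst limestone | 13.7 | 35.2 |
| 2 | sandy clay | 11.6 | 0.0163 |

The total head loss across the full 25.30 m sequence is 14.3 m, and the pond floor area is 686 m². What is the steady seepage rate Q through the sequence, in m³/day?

Flow is perpendicular to layering, so the layers act in series and the equivalent K is the thickness-weighted harmonic mean.
Total thickness L = 13.7 + 11.6 = 25.30 m.
Σ(b_i/K_i) = 13.7/35.2 + 11.6/0.0163 = 712.0 d.
K_eq = L / Σ(b_i/K_i) = 25.30 / 712.0 = 0.03553 m/day.
Q = K_eq · A · (Δh/L) = 0.03553 × 686 × (14.3/25.30) = 13.78 m³/day.

13.8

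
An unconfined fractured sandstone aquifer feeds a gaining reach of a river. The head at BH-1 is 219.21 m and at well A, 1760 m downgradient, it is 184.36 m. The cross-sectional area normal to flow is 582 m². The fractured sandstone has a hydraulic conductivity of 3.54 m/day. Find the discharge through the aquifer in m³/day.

40.8

Hydraulic gradient i = (219.21 − 184.36) / 1760 = 34.85 / 1760 = 0.01980.
Darcy's law: Q = K · A · i = 3.540 × 582.0 × 0.01980 = 40.80 m³/day.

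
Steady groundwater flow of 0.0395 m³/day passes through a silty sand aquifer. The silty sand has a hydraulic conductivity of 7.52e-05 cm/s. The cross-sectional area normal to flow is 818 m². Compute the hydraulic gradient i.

0.000743

Convert K: 7.52e-05 cm/s × 864 = 0.06497 m/day.
From Q = K·A·i, i = Q / (K·A) = 0.0395 / (0.06497 × 818.0) = 0.0007432.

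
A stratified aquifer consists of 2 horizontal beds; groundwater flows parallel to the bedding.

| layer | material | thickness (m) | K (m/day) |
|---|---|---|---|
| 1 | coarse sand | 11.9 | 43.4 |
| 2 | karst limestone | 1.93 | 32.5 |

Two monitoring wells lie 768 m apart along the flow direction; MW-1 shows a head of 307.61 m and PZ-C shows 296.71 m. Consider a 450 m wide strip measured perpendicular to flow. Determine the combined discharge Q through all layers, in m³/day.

Flow is parallel to layering, so each bed carries its own Darcy discharge and the transmissivities add.
Σ(K_i·b_i) = 43.4×11.9 + 32.5×1.93 = 579.2 m²/day.
Hydraulic gradient i = (307.61 − 296.71) / 768 = 10.9 / 768 = 0.01419.
Q = Σ(K_i·b_i) · W · i = 579.2 × 450 × 0.01419 = 3699 m³/day.

3700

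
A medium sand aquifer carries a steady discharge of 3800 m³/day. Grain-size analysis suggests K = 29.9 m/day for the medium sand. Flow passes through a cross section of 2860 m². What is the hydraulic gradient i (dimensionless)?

0.0444

From Q = K·A·i, i = Q / (K·A) = 3800 / (29.90 × 2860) = 0.04444.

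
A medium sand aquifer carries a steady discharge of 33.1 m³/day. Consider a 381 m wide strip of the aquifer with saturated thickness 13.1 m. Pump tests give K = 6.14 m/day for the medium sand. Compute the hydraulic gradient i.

0.00108

Cross-sectional area A = 381 × 13.1 = 4991 m².
From Q = K·A·i, i = Q / (K·A) = 33.1 / (6.140 × 4991) = 0.001080.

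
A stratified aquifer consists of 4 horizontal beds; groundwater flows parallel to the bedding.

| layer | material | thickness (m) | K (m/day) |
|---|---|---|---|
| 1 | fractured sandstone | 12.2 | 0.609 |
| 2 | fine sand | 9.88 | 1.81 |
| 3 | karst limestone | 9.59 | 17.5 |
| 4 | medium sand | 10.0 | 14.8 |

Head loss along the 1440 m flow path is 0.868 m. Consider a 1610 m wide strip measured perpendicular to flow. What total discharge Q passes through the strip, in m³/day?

Flow is parallel to layering, so each bed carries its own Darcy discharge and the transmissivities add.
Σ(K_i·b_i) = 0.609×12.2 + 1.81×9.88 + 17.5×9.59 + 14.8×10.0 = 341.1 m²/day.
Hydraulic gradient i = Δh / L = 0.868 / 1440 = 0.0006028.
Q = Σ(K_i·b_i) · W · i = 341.1 × 1610 × 0.0006028 = 331.1 m³/day.

331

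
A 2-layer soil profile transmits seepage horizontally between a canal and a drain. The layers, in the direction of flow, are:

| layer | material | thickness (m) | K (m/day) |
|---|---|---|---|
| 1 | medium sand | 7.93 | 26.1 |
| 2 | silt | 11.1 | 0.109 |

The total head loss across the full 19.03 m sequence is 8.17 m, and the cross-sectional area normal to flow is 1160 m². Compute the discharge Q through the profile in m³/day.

Flow is perpendicular to layering, so the layers act in series and the equivalent K is the thickness-weighted harmonic mean.
Total thickness L = 7.93 + 11.1 = 19.03 m.
Σ(b_i/K_i) = 7.93/26.1 + 11.1/0.109 = 102.1 d.
K_eq = L / Σ(b_i/K_i) = 19.03 / 102.1 = 0.1863 m/day.
Q = K_eq · A · (Δh/L) = 0.1863 × 1160 × (8.17/19.03) = 92.79 m³/day.

92.8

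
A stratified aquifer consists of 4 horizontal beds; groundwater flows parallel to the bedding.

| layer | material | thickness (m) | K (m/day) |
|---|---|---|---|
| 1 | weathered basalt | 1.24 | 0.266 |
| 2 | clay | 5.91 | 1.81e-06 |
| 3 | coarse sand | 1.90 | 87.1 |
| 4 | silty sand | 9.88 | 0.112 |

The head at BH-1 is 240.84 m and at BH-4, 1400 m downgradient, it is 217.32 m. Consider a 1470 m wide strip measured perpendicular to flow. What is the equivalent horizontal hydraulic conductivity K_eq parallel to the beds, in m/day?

8.82

Flow is parallel to layering, so each bed carries its own Darcy discharge and the transmissivities add.
Σ(K_i·b_i) = 0.266×1.24 + 1.81e-06×5.91 + 87.1×1.90 + 0.112×9.88 = 166.9 m²/day.
Total thickness b = 18.93 m, so K_eq = Σ(K_i·b_i)/b = 8.818 m/day.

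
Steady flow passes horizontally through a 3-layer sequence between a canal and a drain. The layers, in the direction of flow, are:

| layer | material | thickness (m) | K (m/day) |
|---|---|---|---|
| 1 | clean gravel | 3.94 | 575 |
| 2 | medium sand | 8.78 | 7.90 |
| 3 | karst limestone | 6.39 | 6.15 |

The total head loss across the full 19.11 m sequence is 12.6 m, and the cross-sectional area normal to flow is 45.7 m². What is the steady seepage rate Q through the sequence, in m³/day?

267

Flow is perpendicular to layering, so the layers act in series and the equivalent K is the thickness-weighted harmonic mean.
Total thickness L = 3.94 + 8.78 + 6.39 = 19.11 m.
Σ(b_i/K_i) = 3.94/575 + 8.78/7.90 + 6.39/6.15 = 2.157 d.
K_eq = L / Σ(b_i/K_i) = 19.11 / 2.157 = 8.858 m/day.
Q = K_eq · A · (Δh/L) = 8.858 × 45.7 × (12.6/19.11) = 266.9 m³/day.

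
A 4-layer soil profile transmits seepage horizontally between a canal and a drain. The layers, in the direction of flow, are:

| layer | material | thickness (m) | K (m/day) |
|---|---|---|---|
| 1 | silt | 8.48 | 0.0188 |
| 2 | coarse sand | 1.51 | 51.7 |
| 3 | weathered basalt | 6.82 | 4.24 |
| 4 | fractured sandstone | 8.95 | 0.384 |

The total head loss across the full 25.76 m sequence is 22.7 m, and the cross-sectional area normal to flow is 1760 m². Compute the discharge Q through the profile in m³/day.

Flow is perpendicular to layering, so the layers act in series and the equivalent K is the thickness-weighted harmonic mean.
Total thickness L = 8.48 + 1.51 + 6.82 + 8.95 = 25.76 m.
Σ(b_i/K_i) = 8.48/0.0188 + 1.51/51.7 + 6.82/4.24 + 8.95/0.384 = 476.0 d.
K_eq = L / Σ(b_i/K_i) = 25.76 / 476.0 = 0.05412 m/day.
Q = K_eq · A · (Δh/L) = 0.05412 × 1760 × (22.7/25.76) = 83.93 m³/day.

83.9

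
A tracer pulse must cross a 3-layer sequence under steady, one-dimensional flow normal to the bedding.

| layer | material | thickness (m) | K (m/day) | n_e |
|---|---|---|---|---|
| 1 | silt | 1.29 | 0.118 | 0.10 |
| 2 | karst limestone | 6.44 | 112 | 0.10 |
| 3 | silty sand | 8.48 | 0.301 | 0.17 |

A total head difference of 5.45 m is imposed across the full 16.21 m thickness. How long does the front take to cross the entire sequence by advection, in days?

15.9

With flow normal to the layers, continuity requires the same specific discharge q through every layer.
Σ(b_i/K_i) = 1.29/0.118 + 6.44/112 + 8.48/0.301 = 39.16 d.
q = Δh / Σ(b_i/K_i) = 5.45 / 39.16 = 0.1392 m/day.
In each layer the seepage velocity is v_i = q/n_i, so the layer transit time is t_i = b_i·n_i / q:
  layer 1 (silt): t_1 = 1.29 × 0.10 / 0.1392 = 0.9270 d
  layer 2 (karst limestone): t_2 = 6.44 × 0.10 / 0.1392 = 4.628 d
  layer 3 (silty sand): t_3 = 8.48 × 0.17 / 0.1392 = 10.36 d
Total t = Σ t_i = 15.91 days.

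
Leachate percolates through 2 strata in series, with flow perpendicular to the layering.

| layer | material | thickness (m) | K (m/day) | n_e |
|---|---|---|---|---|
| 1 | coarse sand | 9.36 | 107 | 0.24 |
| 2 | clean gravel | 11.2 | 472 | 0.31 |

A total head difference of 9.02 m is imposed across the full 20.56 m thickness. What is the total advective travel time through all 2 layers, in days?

0.0705

With flow normal to the layers, continuity requires the same specific discharge q through every layer.
Σ(b_i/K_i) = 9.36/107 + 11.2/472 = 0.1112 d.
q = Δh / Σ(b_i/K_i) = 9.02 / 0.1112 = 81.11 m/day.
In each layer the seepage velocity is v_i = q/n_i, so the layer transit time is t_i = b_i·n_i / q:
  layer 1 (coarse sand): t_1 = 9.36 × 0.24 / 81.11 = 0.02770 d
  layer 2 (clean gravel): t_2 = 11.2 × 0.31 / 81.11 = 0.04281 d
Total t = Σ t_i = 0.07050 days.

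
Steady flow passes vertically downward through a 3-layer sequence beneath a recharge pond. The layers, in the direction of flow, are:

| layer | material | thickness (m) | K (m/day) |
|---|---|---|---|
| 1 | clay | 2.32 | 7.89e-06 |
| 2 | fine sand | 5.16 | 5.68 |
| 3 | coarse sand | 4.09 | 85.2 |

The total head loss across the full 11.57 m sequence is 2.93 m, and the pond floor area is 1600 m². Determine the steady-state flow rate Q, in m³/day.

0.0159

Flow is perpendicular to layering, so the layers act in series and the equivalent K is the thickness-weighted harmonic mean.
Total thickness L = 2.32 + 5.16 + 4.09 = 11.57 m.
Σ(b_i/K_i) = 2.32/7.89e-06 + 5.16/5.68 + 4.09/85.2 = 2.940e+05 d.
K_eq = L / Σ(b_i/K_i) = 11.57 / 2.940e+05 = 3.935e-05 m/day.
Q = K_eq · A · (Δh/L) = 3.935e-05 × 1600 × (2.93/11.57) = 0.01594 m³/day.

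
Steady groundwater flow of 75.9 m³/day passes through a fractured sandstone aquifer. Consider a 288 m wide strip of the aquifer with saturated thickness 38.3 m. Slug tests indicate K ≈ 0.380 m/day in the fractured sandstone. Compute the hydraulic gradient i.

0.0181

Cross-sectional area A = 288 × 38.3 = 11030 m².
From Q = K·A·i, i = Q / (K·A) = 75.9 / (0.3800 × 11030) = 0.01811.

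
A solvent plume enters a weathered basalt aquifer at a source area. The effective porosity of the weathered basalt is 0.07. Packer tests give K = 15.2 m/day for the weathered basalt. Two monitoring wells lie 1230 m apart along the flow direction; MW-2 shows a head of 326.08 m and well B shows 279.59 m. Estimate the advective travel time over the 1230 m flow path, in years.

0.410

Hydraulic gradient i = (326.08 − 279.59) / 1230 = 46.49 / 1230 = 0.03780.
Darcy flux q = K · i = 15.20 × 0.03780 = 0.5745 m/day.
Seepage velocity v = q / n_e = 0.5745 / 0.07 = 8.207 m/day.
Travel time t = L / v = 1230 / 8.207 = 149.9 days = 0.4103 years.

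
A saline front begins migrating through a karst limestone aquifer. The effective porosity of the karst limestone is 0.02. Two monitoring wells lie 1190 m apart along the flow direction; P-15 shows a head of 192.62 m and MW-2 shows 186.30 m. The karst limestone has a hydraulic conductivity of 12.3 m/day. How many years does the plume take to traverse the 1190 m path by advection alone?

Hydraulic gradient i = (192.62 − 186.30) / 1190 = 6.32 / 1190 = 0.005311.
Darcy flux q = K · i = 12.30 × 0.005311 = 0.06532 m/day.
Seepage velocity v = q / n_e = 0.06532 / 0.02 = 3.266 m/day.
Travel time t = L / v = 1190 / 3.266 = 364.3 days = 0.9975 years.

0.997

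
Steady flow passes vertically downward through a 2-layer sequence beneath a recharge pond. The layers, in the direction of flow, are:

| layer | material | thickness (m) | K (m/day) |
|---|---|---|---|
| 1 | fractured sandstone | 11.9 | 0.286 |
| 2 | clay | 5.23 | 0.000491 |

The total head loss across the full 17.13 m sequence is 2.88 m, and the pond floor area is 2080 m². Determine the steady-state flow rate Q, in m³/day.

0.560

Flow is perpendicular to layering, so the layers act in series and the equivalent K is the thickness-weighted harmonic mean.
Total thickness L = 11.9 + 5.23 = 17.13 m.
Σ(b_i/K_i) = 11.9/0.286 + 5.23/0.000491 = 10693 d.
K_eq = L / Σ(b_i/K_i) = 17.13 / 10693 = 0.001602 m/day.
Q = K_eq · A · (Δh/L) = 0.001602 × 2080 × (2.88/17.13) = 0.5602 m³/day.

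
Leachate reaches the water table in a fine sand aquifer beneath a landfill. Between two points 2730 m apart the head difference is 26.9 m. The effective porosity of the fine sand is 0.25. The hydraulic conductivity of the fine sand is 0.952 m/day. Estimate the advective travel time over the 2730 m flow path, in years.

199

Hydraulic gradient i = Δh / L = 26.9 / 2730 = 0.009853.
Darcy flux q = K · i = 0.9520 × 0.009853 = 0.009381 m/day.
Seepage velocity v = q / n_e = 0.009381 / 0.25 = 0.03752 m/day.
Travel time t = L / v = 2730 / 0.03752 = 72757 days = 199.2 years.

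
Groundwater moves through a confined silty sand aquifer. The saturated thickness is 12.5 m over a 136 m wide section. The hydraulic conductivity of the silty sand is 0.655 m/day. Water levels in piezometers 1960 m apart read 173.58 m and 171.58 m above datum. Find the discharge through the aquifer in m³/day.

Cross-sectional area A = 136 × 12.5 = 1700 m².
Hydraulic gradient i = (173.58 − 171.58) / 1960 = 2 / 1960 = 0.001020.
Darcy's law: Q = K · A · i = 0.6550 × 1700 × 0.001020 = 1.136 m³/day.

1.14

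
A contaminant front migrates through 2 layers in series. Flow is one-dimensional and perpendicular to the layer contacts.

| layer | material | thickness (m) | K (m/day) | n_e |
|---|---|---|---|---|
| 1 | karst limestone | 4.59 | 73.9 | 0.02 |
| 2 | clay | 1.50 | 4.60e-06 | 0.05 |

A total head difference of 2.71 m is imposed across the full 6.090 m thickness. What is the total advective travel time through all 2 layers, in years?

55.0

With flow normal to the layers, continuity requires the same specific discharge q through every layer.
Σ(b_i/K_i) = 4.59/73.9 + 1.50/4.60e-06 = 3.261e+05 d.
q = Δh / Σ(b_i/K_i) = 2.71 / 3.261e+05 = 8.311e-06 m/day.
In each layer the seepage velocity is v_i = q/n_i, so the layer transit time is t_i = b_i·n_i / q:
  layer 1 (karst limestone): t_1 = 4.59 × 0.02 / 8.311e-06 = 11046 d
  layer 2 (clay): t_2 = 1.50 × 0.05 / 8.311e-06 = 9025 d
Total t = Σ t_i = 20071 days = 54.95 years.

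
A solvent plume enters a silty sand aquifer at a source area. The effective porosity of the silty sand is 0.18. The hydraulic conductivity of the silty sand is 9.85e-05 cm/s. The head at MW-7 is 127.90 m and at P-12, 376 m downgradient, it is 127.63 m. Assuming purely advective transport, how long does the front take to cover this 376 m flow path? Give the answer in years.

Convert K: 9.85e-05 cm/s × 864 = 0.08510 m/day.
Hydraulic gradient i = (127.90 − 127.63) / 376 = 0.27 / 376 = 0.0007181.
Darcy flux q = K · i = 0.08510 × 0.0007181 = 6.111e-05 m/day.
Seepage velocity v = q / n_e = 6.111e-05 / 0.18 = 0.0003395 m/day.
Travel time t = L / v = 376 / 0.0003395 = 1.107e+06 days = 3032 years.

3030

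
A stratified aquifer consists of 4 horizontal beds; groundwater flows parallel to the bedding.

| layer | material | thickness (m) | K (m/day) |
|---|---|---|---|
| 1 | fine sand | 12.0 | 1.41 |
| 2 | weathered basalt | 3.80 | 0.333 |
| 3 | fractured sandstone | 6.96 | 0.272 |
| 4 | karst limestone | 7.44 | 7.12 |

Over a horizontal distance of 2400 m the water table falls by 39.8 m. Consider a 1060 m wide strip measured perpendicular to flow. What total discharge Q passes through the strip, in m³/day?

Flow is parallel to layering, so each bed carries its own Darcy discharge and the transmissivities add.
Σ(K_i·b_i) = 1.41×12.0 + 0.333×3.80 + 0.272×6.96 + 7.12×7.44 = 73.05 m²/day.
Hydraulic gradient i = Δh / L = 39.8 / 2400 = 0.01658.
Q = Σ(K_i·b_i) · W · i = 73.05 × 1060 × 0.01658 = 1284 m³/day.

1280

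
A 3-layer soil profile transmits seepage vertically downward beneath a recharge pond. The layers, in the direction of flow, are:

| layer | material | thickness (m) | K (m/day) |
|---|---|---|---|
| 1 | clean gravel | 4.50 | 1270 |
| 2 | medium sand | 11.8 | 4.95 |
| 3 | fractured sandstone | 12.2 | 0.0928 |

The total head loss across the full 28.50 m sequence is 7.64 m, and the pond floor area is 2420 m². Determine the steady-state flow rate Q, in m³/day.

Flow is perpendicular to layering, so the layers act in series and the equivalent K is the thickness-weighted harmonic mean.
Total thickness L = 4.50 + 11.8 + 12.2 = 28.50 m.
Σ(b_i/K_i) = 4.50/1270 + 11.8/4.95 + 12.2/0.0928 = 133.9 d.
K_eq = L / Σ(b_i/K_i) = 28.50 / 133.9 = 0.2129 m/day.
Q = K_eq · A · (Δh/L) = 0.2129 × 2420 × (7.64/28.50) = 138.1 m³/day.

138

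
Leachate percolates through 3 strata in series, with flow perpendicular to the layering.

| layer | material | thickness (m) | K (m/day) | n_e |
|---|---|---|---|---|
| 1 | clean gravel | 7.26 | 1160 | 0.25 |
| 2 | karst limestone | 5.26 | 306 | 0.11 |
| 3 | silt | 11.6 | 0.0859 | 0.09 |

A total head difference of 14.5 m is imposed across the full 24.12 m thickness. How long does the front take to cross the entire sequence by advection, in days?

32.0

With flow normal to the layers, continuity requires the same specific discharge q through every layer.
Σ(b_i/K_i) = 7.26/1160 + 5.26/306 + 11.6/0.0859 = 135.1 d.
q = Δh / Σ(b_i/K_i) = 14.5 / 135.1 = 0.1074 m/day.
In each layer the seepage velocity is v_i = q/n_i, so the layer transit time is t_i = b_i·n_i / q:
  layer 1 (clean gravel): t_1 = 7.26 × 0.25 / 0.1074 = 16.91 d
  layer 2 (karst limestone): t_2 = 5.26 × 0.11 / 0.1074 = 5.390 d
  layer 3 (silt): t_3 = 11.6 × 0.09 / 0.1074 = 9.725 d
Total t = Σ t_i = 32.02 days.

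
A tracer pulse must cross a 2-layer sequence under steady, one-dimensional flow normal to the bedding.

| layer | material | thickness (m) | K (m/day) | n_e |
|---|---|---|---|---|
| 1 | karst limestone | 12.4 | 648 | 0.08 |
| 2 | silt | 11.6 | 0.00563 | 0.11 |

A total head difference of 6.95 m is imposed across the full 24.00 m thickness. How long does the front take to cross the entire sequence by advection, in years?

With flow normal to the layers, continuity requires the same specific discharge q through every layer.
Σ(b_i/K_i) = 12.4/648 + 11.6/0.00563 = 2060 d.
q = Δh / Σ(b_i/K_i) = 6.95 / 2060 = 0.003373 m/day.
In each layer the seepage velocity is v_i = q/n_i, so the layer transit time is t_i = b_i·n_i / q:
  layer 1 (karst limestone): t_1 = 12.4 × 0.08 / 0.003373 = 294.1 d
  layer 2 (silt): t_2 = 11.6 × 0.11 / 0.003373 = 378.3 d
Total t = Σ t_i = 672.4 days = 1.841 years.

1.84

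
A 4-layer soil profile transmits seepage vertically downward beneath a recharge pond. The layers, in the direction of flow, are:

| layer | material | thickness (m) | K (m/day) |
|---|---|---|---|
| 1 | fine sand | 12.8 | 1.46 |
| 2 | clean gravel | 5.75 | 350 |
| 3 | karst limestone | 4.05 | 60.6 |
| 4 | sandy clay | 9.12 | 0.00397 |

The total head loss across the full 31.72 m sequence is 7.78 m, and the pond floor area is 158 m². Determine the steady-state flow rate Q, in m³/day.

Flow is perpendicular to layering, so the layers act in series and the equivalent K is the thickness-weighted harmonic mean.
Total thickness L = 12.8 + 5.75 + 4.05 + 9.12 = 31.72 m.
Σ(b_i/K_i) = 12.8/1.46 + 5.75/350 + 4.05/60.6 + 9.12/0.00397 = 2306 d.
K_eq = L / Σ(b_i/K_i) = 31.72 / 2306 = 0.01375 m/day.
Q = K_eq · A · (Δh/L) = 0.01375 × 158 × (7.78/31.72) = 0.5330 m³/day.

0.533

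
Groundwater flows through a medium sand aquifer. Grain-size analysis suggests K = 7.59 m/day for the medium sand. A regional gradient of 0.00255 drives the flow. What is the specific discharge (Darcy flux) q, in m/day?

0.0194

Hydraulic gradient i = 0.00255.
Specific discharge q = K · i = 7.590 × 0.002550 = 0.01935 m/day.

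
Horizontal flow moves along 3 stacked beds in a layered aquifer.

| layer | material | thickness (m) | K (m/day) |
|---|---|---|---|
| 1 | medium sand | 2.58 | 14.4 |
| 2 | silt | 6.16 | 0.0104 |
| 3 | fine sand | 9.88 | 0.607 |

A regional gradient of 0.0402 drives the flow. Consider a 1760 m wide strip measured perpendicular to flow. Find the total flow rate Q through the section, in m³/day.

Flow is parallel to layering, so each bed carries its own Darcy discharge and the transmissivities add.
Σ(K_i·b_i) = 14.4×2.58 + 0.0104×6.16 + 0.607×9.88 = 43.21 m²/day.
Hydraulic gradient i = 0.0402.
Q = Σ(K_i·b_i) · W · i = 43.21 × 1760 × 0.04020 = 3057 m³/day.

3060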